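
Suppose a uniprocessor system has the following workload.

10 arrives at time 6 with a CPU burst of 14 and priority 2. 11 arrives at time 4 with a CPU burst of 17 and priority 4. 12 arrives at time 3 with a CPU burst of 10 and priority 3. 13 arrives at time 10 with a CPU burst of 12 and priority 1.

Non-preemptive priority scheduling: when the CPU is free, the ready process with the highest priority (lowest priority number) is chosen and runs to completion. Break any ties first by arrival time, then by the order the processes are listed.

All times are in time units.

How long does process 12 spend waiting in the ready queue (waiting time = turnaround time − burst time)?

Schedule: | idle 0-3 | 12 3-13 | 13 13-25 | 10 25-39 | 11 39-56 |
Completion: 10=39  11=56  12=13  13=25
Waiting(12) = turnaround − burst = 10 − 10 = 0

0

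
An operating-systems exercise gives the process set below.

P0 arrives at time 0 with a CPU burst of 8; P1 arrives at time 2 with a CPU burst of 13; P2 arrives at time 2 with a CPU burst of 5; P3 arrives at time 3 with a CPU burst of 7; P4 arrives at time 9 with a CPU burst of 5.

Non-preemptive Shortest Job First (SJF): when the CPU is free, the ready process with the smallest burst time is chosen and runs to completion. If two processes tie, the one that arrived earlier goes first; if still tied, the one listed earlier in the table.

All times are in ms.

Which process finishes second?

P2

Schedule: | P0 0-8 | P2 8-13 | P4 13-18 | P3 18-25 | P1 25-38 |
Completion: P0=8  P1=38  P2=13  P3=25  P4=18
Turnaround (C−A): P0=8  P1=36  P2=11  P3=22  P4=9
Finish order: P0 → P2 → P4 → P3 → P1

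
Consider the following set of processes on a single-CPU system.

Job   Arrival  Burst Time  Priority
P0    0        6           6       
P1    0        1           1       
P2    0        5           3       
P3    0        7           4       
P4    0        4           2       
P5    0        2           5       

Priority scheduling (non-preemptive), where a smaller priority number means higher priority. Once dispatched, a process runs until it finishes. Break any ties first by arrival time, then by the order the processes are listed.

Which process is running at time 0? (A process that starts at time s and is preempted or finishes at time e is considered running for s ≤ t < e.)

P1

Timeline: | P1 0-1 | P4 1-5 | P2 5-10 | P3 10-17 | P5 17-19 | P0 19-25 |
Completion: P0=25  P1=1  P2=10  P3=17  P4=5  P5=19
Turnaround (C−A): P0=25  P1=1  P2=10  P3=17  P4=5  P5=19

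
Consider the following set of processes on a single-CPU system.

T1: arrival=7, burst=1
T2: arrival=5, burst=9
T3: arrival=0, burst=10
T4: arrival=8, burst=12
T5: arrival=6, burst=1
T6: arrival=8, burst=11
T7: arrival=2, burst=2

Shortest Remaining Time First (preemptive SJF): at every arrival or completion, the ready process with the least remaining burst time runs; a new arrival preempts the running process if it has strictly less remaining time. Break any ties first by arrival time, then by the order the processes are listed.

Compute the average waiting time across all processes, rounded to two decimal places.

7.71

Schedule: | T3 0-2 | T7 2-4 | T3 4-6 | T5 6-7 | T1 7-8 | T3 8-14 | T2 14-23 | T6 23-34 | T4 34-46 |
Completion: T1=8  T2=23  T3=14  T4=46  T5=7  T6=34  T7=4
Waiting times: T1=0, T2=9, T3=4, T4=26, T5=0, T6=15, T7=0
Average waiting = (0+9+4+26+0+15+0) / 7 = 54/7 = 7.71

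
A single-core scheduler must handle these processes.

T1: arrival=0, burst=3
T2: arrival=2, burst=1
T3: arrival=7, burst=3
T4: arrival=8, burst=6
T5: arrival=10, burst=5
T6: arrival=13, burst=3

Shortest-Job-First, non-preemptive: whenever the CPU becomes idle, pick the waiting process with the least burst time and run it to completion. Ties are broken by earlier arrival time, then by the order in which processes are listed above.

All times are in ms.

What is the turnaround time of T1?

3

Schedule: | T1 0-3 | T2 3-4 | idle 4-7 | T3 7-10 | T5 10-15 | T6 15-18 | T4 18-24 |
Completion: T1=3  T2=4  T3=10  T4=24  T5=15  T6=18
Turnaround (C−A): T1=3  T2=2  T3=3  T4=16  T5=5  T6=5
Turnaround(T1) = completion − arrival = 3 − 0 = 3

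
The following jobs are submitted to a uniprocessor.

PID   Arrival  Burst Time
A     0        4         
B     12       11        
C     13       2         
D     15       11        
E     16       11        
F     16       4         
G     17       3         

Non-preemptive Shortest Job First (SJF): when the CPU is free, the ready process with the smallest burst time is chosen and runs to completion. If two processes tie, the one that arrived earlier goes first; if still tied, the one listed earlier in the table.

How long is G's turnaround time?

11

Timeline: | A 0-4 | idle 4-12 | B 12-23 | C 23-25 | G 25-28 | F 28-32 | D 32-43 | E 43-54 |
Completion: A=4  B=23  C=25  D=43  E=54  F=32  G=28
Turnaround (C−A): A=4  B=11  C=12  D=28  E=38  F=16  G=11
Turnaround(G) = completion − arrival = 28 − 17 = 11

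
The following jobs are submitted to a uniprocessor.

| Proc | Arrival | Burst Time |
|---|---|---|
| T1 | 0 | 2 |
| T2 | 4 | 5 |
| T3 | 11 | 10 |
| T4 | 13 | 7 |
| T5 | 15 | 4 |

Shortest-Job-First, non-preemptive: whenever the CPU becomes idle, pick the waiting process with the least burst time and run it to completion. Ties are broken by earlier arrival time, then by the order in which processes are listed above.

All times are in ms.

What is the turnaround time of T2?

Timeline: | T1 0-2 | idle 2-4 | T2 4-9 | idle 9-11 | T3 11-21 | T5 21-25 | T4 25-32 |
Completion: T1=2  T2=9  T3=21  T4=32  T5=25
Turnaround (C−A): T1=2  T2=5  T3=10  T4=19  T5=10
Turnaround(T2) = completion − arrival = 9 − 4 = 5

5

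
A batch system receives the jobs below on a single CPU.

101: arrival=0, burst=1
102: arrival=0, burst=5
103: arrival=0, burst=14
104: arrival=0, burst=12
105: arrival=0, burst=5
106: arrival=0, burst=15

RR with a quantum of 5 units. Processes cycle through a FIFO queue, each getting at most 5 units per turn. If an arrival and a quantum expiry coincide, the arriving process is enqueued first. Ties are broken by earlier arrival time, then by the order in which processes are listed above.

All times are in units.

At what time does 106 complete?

Schedule: | 101 0-1 | 102 1-6 | 103 6-11 | 104 11-16 | 105 16-21 | 106 21-26 | 103 26-31 | 104 31-36 | 106 36-41 | 103 41-45 | 104 45-47 | 106 47-52 |
Completion: 101=1  102=6  103=45  104=47  105=21  106=52
Turnaround (C−A): 101=1  102=6  103=45  104=47  105=21  106=52

52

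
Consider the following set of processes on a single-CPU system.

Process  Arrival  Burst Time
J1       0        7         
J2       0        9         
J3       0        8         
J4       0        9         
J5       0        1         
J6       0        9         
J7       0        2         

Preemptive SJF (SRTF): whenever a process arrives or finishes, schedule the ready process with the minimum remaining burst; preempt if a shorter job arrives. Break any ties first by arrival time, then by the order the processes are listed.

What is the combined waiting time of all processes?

95

Gantt: | J5 0-1 | J7 1-3 | J1 3-10 | J3 10-18 | J2 18-27 | J4 27-36 | J6 36-45 |
Completion: J1=10  J2=27  J3=18  J4=36  J5=1  J6=45  J7=3
Waiting = turnaround − burst: J1=3, J2=18, J3=10, J4=27, J5=0, J6=36, J7=1
Total waiting = 3 + 18 + 10 + 27 + 0 + 36 + 1 = 95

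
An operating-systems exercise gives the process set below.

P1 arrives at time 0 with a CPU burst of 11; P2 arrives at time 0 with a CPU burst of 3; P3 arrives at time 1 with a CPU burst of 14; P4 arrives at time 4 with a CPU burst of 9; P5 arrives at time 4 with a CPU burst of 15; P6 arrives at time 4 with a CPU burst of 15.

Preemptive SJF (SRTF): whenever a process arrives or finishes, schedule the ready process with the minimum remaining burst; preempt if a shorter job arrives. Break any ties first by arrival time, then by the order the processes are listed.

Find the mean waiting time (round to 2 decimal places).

19.17

Timeline: | P2 0-3 | P1 3-4 | P4 4-13 | P1 13-23 | P3 23-37 | P5 37-52 | P6 52-67 |
Completion: P1=23  P2=3  P3=37  P4=13  P5=52  P6=67
Turnaround (C−A): P1=23  P2=3  P3=36  P4=9  P5=48  P6=63
Waiting times: P1=12, P2=0, P3=22, P4=0, P5=33, P6=48
Average waiting = (12+0+22+0+33+48) / 6 = 115/6 = 19.17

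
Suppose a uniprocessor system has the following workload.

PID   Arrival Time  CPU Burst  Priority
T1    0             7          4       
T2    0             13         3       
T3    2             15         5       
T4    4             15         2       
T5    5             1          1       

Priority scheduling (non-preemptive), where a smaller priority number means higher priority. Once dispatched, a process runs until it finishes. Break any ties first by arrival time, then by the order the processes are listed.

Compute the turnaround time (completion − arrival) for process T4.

Timeline: | T2 0-13 | T5 13-14 | T4 14-29 | T1 29-36 | T3 36-51 |
Completion: T1=36  T2=13  T3=51  T4=29  T5=14
Turnaround (C−A): T1=36  T2=13  T3=49  T4=25  T5=9
Turnaround(T4) = completion − arrival = 29 − 4 = 25

25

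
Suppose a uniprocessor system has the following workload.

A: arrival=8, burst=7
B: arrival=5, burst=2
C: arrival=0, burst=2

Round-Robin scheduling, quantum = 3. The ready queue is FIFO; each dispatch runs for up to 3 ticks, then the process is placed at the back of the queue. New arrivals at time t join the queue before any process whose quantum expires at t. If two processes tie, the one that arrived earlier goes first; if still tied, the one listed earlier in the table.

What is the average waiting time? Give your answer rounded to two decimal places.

Schedule: | C 0-2 | idle 2-5 | B 5-7 | idle 7-8 | A 8-15 |
Completion: A=15  B=7  C=2
Turnaround (C−A): A=7  B=2  C=2
Waiting times: A=0, B=0, C=0
Average waiting = (0+0+0) / 3 = 0/3 = 0.00

0.00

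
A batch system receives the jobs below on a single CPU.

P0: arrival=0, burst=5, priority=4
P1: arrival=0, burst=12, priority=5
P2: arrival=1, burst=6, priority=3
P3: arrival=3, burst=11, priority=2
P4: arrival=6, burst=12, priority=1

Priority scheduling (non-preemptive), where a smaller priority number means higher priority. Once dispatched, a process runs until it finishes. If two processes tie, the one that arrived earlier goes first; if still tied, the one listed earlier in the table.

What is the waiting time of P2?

Timeline: | P0 0-5 | P3 5-16 | P4 16-28 | P2 28-34 | P1 34-46 |
Completion: P0=5  P1=46  P2=34  P3=16  P4=28
Waiting(P2) = turnaround − burst = 33 − 6 = 27

27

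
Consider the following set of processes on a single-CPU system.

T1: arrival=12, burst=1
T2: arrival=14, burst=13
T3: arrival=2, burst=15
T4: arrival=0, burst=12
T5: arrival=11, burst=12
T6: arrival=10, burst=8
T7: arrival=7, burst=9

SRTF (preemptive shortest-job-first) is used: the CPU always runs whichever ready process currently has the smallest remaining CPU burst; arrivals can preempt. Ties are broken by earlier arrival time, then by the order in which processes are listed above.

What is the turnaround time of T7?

Gantt: | T4 0-12 | T1 12-13 | T6 13-21 | T7 21-30 | T5 30-42 | T2 42-55 | T3 55-70 |
Completion: T1=13  T2=55  T3=70  T4=12  T5=42  T6=21  T7=30
Turnaround (C−A): T1=1  T2=41  T3=68  T4=12  T5=31  T6=11  T7=23
Turnaround(T7) = completion − arrival = 30 − 7 = 23

23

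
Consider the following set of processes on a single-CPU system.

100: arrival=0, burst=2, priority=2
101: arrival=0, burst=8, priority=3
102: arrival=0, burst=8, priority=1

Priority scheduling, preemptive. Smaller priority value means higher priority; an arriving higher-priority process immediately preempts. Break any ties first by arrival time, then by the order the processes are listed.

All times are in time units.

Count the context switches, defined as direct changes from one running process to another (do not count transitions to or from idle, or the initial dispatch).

Schedule: | 102 0-8 | 100 8-10 | 101 10-18 |
Completion: 100=10  101=18  102=8

2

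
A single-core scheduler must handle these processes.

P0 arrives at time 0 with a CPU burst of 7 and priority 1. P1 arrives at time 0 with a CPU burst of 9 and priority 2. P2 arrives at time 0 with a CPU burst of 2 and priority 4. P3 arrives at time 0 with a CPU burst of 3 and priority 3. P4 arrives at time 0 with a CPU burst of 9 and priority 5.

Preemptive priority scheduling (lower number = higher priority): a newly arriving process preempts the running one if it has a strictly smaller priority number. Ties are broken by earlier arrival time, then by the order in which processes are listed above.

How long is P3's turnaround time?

19

Gantt: | P0 0-7 | P1 7-16 | P3 16-19 | P2 19-21 | P4 21-30 |
Completion: P0=7  P1=16  P2=21  P3=19  P4=30
Turnaround(P3) = completion − arrival = 19 − 0 = 19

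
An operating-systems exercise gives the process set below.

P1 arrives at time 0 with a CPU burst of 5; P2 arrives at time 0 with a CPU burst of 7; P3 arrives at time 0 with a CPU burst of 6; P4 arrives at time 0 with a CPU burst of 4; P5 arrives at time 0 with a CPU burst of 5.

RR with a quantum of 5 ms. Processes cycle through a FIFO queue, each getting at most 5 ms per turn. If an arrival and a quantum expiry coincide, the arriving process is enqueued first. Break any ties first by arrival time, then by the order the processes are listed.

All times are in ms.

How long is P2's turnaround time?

26

Timeline: | P1 0-5 | P2 5-10 | P3 10-15 | P4 15-19 | P5 19-24 | P2 24-26 | P3 26-27 |
Completion: P1=5  P2=26  P3=27  P4=19  P5=24
Turnaround(P2) = completion − arrival = 26 − 0 = 26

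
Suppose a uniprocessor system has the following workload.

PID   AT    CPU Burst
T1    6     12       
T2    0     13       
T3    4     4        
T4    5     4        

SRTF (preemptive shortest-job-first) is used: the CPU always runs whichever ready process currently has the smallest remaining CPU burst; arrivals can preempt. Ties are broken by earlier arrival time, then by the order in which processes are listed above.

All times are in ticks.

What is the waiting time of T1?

15

Gantt: | T2 0-4 | T3 4-8 | T4 8-12 | T2 12-21 | T1 21-33 |
Completion: T1=33  T2=21  T3=8  T4=12
Turnaround (C−A): T1=27  T2=21  T3=4  T4=7
Waiting(T1) = turnaround − burst = 27 − 12 = 15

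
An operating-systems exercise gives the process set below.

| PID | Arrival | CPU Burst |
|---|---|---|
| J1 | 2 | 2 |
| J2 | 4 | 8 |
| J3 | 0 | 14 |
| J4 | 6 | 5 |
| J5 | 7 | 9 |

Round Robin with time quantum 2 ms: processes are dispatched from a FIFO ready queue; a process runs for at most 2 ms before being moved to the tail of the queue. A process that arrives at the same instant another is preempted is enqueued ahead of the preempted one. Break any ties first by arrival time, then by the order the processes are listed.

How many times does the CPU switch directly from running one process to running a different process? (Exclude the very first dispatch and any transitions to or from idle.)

Schedule: | J3 0-2 | J1 2-4 | J3 4-6 | J2 6-8 | J4 8-10 | J3 10-12 | J5 12-14 | J2 14-16 | J4 16-18 | J3 18-20 | J5 20-22 | J2 22-24 | J4 24-25 | J3 25-27 | J5 27-29 | J2 29-31 | J3 31-33 | J5 33-35 | J3 35-37 | J5 37-38 |
Completion: J1=4  J2=31  J3=37  J4=25  J5=38
Turnaround (C−A): J1=2  J2=27  J3=37  J4=19  J5=31

19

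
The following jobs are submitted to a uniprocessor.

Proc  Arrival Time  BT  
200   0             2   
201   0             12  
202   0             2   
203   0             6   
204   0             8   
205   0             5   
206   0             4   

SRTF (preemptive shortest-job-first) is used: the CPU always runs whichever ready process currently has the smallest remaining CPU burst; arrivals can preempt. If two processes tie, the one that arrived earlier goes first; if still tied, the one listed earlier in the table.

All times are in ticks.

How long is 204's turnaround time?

Schedule: | 200 0-2 | 202 2-4 | 206 4-8 | 205 8-13 | 203 13-19 | 204 19-27 | 201 27-39 |
Completion: 200=2  201=39  202=4  203=19  204=27  205=13  206=8
Turnaround(204) = completion − arrival = 27 − 0 = 27

27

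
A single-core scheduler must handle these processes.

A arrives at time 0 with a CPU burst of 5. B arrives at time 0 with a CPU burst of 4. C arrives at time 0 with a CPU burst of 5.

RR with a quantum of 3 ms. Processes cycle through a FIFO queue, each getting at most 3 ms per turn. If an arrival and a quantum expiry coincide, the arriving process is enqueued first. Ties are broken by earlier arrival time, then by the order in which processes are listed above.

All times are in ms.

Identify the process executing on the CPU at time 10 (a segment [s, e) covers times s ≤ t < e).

A

Schedule: | A 0-3 | B 3-6 | C 6-9 | A 9-11 | B 11-12 | C 12-14 |
Completion: A=11  B=12  C=14
Turnaround (C−A): A=11  B=12  C=14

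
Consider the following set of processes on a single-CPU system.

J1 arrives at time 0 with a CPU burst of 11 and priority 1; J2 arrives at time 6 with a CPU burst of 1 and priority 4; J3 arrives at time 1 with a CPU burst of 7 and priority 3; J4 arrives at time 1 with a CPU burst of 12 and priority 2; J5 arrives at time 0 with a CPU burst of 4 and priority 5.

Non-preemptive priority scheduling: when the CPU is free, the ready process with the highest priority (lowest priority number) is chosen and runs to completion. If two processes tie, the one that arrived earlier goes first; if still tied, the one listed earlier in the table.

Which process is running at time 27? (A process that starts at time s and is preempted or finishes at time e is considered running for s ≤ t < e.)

J3

Schedule: | J1 0-11 | J4 11-23 | J3 23-30 | J2 30-31 | J5 31-35 |
Completion: J1=11  J2=31  J3=30  J4=23  J5=35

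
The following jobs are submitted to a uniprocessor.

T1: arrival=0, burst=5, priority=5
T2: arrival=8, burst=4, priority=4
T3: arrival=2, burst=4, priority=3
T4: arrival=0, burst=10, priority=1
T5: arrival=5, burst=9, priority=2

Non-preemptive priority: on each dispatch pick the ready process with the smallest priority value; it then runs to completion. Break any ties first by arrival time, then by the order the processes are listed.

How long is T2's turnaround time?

Gantt: | T4 0-10 | T5 10-19 | T3 19-23 | T2 23-27 | T1 27-32 |
Completion: T1=32  T2=27  T3=23  T4=10  T5=19
Turnaround(T2) = completion − arrival = 27 − 8 = 19

19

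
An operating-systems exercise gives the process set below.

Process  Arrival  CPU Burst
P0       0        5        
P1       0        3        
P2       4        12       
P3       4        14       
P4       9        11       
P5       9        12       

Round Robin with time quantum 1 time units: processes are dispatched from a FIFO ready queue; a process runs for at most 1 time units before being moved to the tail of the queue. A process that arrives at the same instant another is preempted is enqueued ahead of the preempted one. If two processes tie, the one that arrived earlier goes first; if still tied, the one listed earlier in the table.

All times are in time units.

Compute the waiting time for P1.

Gantt: | P0 0-1 | P1 1-2 | P0 2-3 | P1 3-4 | P0 4-5 | P2 5-6 | P3 6-7 | P1 7-8 | P0 8-9 | P2 9-10 | P3 10-11 | P4 11-12 | P5 12-13 | P0 13-14 | P2 14-15 | P3 15-16 | P4 16-17 | P5 17-18 | P2 18-19 | P3 19-20 | P4 20-21 | P5 21-22 | P2 22-23 | P3 23-24 | P4 24-25 | P5 25-26 | P2 26-27 | P3 27-28 | P4 28-29 | P5 29-30 | P2 30-31 | P3 31-32 | P4 32-33 | P5 33-34 | P2 34-35 | P3 35-36 | P4 36-37 | P5 37-38 | P2 38-39 | P3 39-40 | P4 40-41 | P5 41-42 | P2 42-43 | P3 43-44 | P4 44-45 | P5 45-46 | P2 46-47 | P3 47-48 | P4 48-49 | P5 49-50 | P2 50-51 | P3 51-52 | P4 52-53 | P5 53-54 | P3 54-55 | P5 55-56 | P3 56-57 |
Completion: P0=14  P1=8  P2=51  P3=57  P4=53  P5=56
Turnaround (C−A): P0=14  P1=8  P2=47  P3=53  P4=44  P5=47
Waiting(P1) = turnaround − burst = 8 − 3 = 5

5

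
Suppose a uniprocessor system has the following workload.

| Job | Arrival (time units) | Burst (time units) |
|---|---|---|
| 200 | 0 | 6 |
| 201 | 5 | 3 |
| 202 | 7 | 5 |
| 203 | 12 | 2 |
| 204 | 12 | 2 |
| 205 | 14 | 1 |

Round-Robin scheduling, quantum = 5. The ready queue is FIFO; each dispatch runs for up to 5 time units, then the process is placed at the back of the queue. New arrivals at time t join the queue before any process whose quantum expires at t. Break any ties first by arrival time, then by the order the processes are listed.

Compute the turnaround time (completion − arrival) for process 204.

6

Timeline: | 200 0-5 | 201 5-8 | 200 8-9 | 202 9-14 | 203 14-16 | 204 16-18 | 205 18-19 |
Completion: 200=9  201=8  202=14  203=16  204=18  205=19
Turnaround(204) = completion − arrival = 18 − 12 = 6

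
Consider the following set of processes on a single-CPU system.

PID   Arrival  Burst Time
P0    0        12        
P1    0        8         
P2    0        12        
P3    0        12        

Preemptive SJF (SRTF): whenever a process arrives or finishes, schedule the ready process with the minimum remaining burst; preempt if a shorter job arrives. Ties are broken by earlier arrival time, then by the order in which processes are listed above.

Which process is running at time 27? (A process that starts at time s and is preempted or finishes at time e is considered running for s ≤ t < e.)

Gantt: | P1 0-8 | P0 8-20 | P2 20-32 | P3 32-44 |
Completion: P0=20  P1=8  P2=32  P3=44
Turnaround (C−A): P0=20  P1=8  P2=32  P3=44

P2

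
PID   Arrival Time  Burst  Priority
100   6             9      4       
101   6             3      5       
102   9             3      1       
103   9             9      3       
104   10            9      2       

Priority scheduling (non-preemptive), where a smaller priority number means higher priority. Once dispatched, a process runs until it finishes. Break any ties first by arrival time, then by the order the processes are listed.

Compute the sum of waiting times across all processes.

Schedule: | idle 0-6 | 100 6-15 | 102 15-18 | 104 18-27 | 103 27-36 | 101 36-39 |
Completion: 100=15  101=39  102=18  103=36  104=27
Turnaround (C−A): 100=9  101=33  102=9  103=27  104=17
Waiting = turnaround − burst: 100=0, 101=30, 102=6, 103=18, 104=8
Total waiting = 0 + 30 + 6 + 18 + 8 = 62

62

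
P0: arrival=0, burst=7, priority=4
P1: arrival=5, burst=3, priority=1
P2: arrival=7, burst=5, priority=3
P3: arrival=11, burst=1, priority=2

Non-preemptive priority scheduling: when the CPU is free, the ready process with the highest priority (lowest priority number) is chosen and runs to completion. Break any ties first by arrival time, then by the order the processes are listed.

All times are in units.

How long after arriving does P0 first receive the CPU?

Timeline: | P0 0-7 | P1 7-10 | P2 10-15 | P3 15-16 |
Completion: P0=7  P1=10  P2=15  P3=16
Turnaround (C−A): P0=7  P1=5  P2=8  P3=5
Response(P0) = first start − arrival = 0 − 0 = 0

0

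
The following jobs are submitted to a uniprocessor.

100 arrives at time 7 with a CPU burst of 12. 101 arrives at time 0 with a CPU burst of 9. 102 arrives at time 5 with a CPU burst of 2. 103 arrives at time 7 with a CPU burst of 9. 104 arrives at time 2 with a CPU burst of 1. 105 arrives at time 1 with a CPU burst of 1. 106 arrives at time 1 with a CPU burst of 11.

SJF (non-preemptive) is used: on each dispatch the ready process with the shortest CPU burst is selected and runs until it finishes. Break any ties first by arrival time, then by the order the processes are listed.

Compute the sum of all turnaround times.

Timeline: | 101 0-9 | 105 9-10 | 104 10-11 | 102 11-13 | 103 13-22 | 106 22-33 | 100 33-45 |
Completion: 100=45  101=9  102=13  103=22  104=11  105=10  106=33
Turnaround (C−A): 100=38  101=9  102=8  103=15  104=9  105=9  106=32
Turnaround = completion − arrival: 100=38, 101=9, 102=8, 103=15, 104=9, 105=9, 106=32
Total turnaround = 38 + 9 + 8 + 15 + 9 + 9 + 32 = 120

120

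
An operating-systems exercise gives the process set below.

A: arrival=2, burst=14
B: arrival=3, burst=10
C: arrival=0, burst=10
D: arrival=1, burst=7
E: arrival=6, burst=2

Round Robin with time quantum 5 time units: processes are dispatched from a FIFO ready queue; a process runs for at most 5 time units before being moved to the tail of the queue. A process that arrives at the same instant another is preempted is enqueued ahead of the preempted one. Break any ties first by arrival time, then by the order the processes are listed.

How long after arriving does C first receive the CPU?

0

Gantt: | C 0-5 | D 5-10 | A 10-15 | B 15-20 | C 20-25 | E 25-27 | D 27-29 | A 29-34 | B 34-39 | A 39-43 |
Completion: A=43  B=39  C=25  D=29  E=27
Response(C) = first start − arrival = 0 − 0 = 0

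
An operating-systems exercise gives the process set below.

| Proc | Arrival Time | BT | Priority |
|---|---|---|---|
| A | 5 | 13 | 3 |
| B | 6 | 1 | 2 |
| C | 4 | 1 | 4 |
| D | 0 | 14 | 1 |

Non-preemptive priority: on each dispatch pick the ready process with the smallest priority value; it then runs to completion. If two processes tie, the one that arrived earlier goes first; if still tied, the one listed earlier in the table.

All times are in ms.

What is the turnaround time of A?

Schedule: | D 0-14 | B 14-15 | A 15-28 | C 28-29 |
Completion: A=28  B=15  C=29  D=14
Turnaround(A) = completion − arrival = 28 − 5 = 23

23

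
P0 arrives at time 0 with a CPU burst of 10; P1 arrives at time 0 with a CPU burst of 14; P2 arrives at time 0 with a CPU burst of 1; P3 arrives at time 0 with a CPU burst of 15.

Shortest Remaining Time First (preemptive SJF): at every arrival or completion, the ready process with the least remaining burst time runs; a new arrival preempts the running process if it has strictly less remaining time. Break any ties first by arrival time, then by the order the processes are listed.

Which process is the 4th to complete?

Timeline: | P2 0-1 | P0 1-11 | P1 11-25 | P3 25-40 |
Completion: P0=11  P1=25  P2=1  P3=40
Finish order: P2 → P0 → P1 → P3

P3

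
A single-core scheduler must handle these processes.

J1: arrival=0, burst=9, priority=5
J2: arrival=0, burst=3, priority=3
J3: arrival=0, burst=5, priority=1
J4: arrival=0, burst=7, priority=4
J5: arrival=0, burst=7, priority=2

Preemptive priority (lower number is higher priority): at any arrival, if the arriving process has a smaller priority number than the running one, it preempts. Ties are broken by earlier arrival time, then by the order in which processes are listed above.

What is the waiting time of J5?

5

Gantt: | J3 0-5 | J5 5-12 | J2 12-15 | J4 15-22 | J1 22-31 |
Completion: J1=31  J2=15  J3=5  J4=22  J5=12
Waiting(J5) = turnaround − burst = 12 − 7 = 5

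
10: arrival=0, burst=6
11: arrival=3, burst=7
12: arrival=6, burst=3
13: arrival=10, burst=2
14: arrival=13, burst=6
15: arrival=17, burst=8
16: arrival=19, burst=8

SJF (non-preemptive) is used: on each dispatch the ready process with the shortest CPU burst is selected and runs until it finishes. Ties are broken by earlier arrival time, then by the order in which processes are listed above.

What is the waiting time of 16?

13

Gantt: | 10 0-6 | 12 6-9 | 11 9-16 | 13 16-18 | 14 18-24 | 15 24-32 | 16 32-40 |
Completion: 10=6  11=16  12=9  13=18  14=24  15=32  16=40
Turnaround (C−A): 10=6  11=13  12=3  13=8  14=11  15=15  16=21
Waiting(16) = turnaround − burst = 21 − 8 = 13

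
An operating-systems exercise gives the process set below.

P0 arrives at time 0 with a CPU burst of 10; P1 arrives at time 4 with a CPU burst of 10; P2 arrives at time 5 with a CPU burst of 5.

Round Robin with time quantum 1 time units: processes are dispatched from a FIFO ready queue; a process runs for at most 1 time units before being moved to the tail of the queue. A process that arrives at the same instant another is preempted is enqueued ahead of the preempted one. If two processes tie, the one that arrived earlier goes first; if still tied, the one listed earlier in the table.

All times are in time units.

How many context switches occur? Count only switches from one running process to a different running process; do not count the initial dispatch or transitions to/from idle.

Gantt: | P0 0-4 | P1 4-5 | P0 5-6 | P2 6-7 | P1 7-8 | P0 8-9 | P2 9-10 | P1 10-11 | P0 11-12 | P2 12-13 | P1 13-14 | P0 14-15 | P2 15-16 | P1 16-17 | P0 17-18 | P2 18-19 | P1 19-20 | P0 20-21 | P1 21-25 |
Completion: P0=21  P1=25  P2=19
Turnaround (C−A): P0=21  P1=21  P2=14

18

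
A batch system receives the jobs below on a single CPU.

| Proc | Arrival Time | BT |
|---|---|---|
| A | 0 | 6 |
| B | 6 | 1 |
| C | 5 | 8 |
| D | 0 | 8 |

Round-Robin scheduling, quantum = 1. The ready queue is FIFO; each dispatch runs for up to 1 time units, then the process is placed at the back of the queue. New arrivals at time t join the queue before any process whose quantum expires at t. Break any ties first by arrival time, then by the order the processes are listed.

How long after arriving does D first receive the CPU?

1

Timeline: | A 0-1 | D 1-2 | A 2-3 | D 3-4 | A 4-5 | D 5-6 | C 6-7 | A 7-8 | B 8-9 | D 9-10 | C 10-11 | A 11-12 | D 12-13 | C 13-14 | A 14-15 | D 15-16 | C 16-17 | D 17-18 | C 18-19 | D 19-20 | C 20-23 |
Completion: A=15  B=9  C=23  D=20
Response(D) = first start − arrival = 1 − 0 = 1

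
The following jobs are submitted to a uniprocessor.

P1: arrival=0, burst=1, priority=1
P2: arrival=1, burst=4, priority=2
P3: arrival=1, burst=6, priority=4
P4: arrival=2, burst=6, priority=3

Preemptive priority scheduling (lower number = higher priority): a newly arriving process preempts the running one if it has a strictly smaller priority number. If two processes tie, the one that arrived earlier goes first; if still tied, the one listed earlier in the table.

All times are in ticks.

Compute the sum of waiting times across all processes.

13

Timeline: | P1 0-1 | P2 1-5 | P4 5-11 | P3 11-17 |
Completion: P1=1  P2=5  P3=17  P4=11
Turnaround (C−A): P1=1  P2=4  P3=16  P4=9
Waiting = turnaround − burst: P1=0, P2=0, P3=10, P4=3
Total waiting = 0 + 0 + 10 + 3 = 13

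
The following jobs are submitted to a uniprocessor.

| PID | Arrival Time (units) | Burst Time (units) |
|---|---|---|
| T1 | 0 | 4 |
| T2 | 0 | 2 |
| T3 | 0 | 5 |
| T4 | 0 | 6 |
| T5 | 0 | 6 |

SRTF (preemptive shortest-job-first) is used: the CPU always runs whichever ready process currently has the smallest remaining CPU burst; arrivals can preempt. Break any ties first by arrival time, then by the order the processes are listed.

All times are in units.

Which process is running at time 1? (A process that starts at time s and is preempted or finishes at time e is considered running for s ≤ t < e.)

Schedule: | T2 0-2 | T1 2-6 | T3 6-11 | T4 11-17 | T5 17-23 |
Completion: T1=6  T2=2  T3=11  T4=17  T5=23
Turnaround (C−A): T1=6  T2=2  T3=11  T4=17  T5=23

T2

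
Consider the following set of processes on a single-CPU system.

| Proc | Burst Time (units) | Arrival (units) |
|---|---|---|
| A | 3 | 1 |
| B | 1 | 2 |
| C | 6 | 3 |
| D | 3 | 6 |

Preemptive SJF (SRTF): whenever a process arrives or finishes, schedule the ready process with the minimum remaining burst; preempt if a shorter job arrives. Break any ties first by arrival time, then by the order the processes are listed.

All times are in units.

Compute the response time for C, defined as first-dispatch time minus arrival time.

2

Timeline: | idle 0-1 | A 1-2 | B 2-3 | A 3-5 | C 5-6 | D 6-9 | C 9-14 |
Completion: A=5  B=3  C=14  D=9
Turnaround (C−A): A=4  B=1  C=11  D=3
Response(C) = first start − arrival = 5 − 3 = 2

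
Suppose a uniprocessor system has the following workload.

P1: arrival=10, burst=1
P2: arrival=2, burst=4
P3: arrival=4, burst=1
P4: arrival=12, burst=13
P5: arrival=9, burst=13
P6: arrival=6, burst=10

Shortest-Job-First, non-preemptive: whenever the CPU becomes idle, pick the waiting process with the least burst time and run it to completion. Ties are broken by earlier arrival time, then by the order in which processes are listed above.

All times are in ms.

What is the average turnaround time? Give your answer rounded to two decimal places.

Schedule: | idle 0-2 | P2 2-6 | P3 6-7 | P6 7-17 | P1 17-18 | P5 18-31 | P4 31-44 |
Completion: P1=18  P2=6  P3=7  P4=44  P5=31  P6=17
Turnaround times: P1=8, P2=4, P3=3, P4=32, P5=22, P6=11
Average turnaround = (8+4+3+32+22+11) / 6 = 80/6 = 13.33

13.33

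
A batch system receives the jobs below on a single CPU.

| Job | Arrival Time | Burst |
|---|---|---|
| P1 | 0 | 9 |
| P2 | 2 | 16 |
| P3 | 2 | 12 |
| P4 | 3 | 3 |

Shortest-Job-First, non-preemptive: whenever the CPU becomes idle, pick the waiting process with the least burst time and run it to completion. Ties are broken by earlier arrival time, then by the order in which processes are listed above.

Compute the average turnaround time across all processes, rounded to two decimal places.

Timeline: | P1 0-9 | P4 9-12 | P3 12-24 | P2 24-40 |
Completion: P1=9  P2=40  P3=24  P4=12
Turnaround times: P1=9, P2=38, P3=22, P4=9
Average turnaround = (9+38+22+9) / 4 = 78/4 = 19.50

19.50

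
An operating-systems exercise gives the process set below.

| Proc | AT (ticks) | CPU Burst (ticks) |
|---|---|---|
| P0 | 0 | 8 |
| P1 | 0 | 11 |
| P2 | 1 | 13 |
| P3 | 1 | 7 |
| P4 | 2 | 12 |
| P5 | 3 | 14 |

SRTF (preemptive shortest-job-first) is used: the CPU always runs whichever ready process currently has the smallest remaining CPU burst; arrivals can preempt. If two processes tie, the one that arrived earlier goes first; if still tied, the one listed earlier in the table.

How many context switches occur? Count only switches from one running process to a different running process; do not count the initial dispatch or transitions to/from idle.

Schedule: | P0 0-8 | P3 8-15 | P1 15-26 | P4 26-38 | P2 38-51 | P5 51-65 |
Completion: P0=8  P1=26  P2=51  P3=15  P4=38  P5=65
Turnaround (C−A): P0=8  P1=26  P2=50  P3=14  P4=36  P5=62

5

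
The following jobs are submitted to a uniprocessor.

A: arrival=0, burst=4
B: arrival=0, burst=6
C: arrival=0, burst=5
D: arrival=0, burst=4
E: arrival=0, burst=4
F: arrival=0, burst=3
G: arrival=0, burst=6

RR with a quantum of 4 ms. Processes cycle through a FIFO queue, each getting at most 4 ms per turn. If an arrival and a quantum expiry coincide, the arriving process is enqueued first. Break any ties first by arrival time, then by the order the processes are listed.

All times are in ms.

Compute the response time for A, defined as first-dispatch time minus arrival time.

0

Gantt: | A 0-4 | B 4-8 | C 8-12 | D 12-16 | E 16-20 | F 20-23 | G 23-27 | B 27-29 | C 29-30 | G 30-32 |
Completion: A=4  B=29  C=30  D=16  E=20  F=23  G=32
Turnaround (C−A): A=4  B=29  C=30  D=16  E=20  F=23  G=32
Response(A) = first start − arrival = 0 − 0 = 0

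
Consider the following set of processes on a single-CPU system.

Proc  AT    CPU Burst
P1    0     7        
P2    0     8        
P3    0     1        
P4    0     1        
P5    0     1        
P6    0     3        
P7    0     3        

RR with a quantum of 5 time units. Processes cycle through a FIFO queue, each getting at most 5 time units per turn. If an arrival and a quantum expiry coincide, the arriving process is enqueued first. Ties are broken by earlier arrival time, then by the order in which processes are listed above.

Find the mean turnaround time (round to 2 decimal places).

16.57

Schedule: | P1 0-5 | P2 5-10 | P3 10-11 | P4 11-12 | P5 12-13 | P6 13-16 | P7 16-19 | P1 19-21 | P2 21-24 |
Completion: P1=21  P2=24  P3=11  P4=12  P5=13  P6=16  P7=19
Turnaround times: P1=21, P2=24, P3=11, P4=12, P5=13, P6=16, P7=19
Average turnaround = (21+24+11+12+13+16+19) / 7 = 116/7 = 16.57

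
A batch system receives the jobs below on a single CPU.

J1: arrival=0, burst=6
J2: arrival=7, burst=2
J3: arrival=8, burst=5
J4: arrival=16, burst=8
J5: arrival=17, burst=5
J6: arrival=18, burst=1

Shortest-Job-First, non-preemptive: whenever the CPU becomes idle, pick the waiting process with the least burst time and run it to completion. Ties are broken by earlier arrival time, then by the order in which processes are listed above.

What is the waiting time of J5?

8

Timeline: | J1 0-6 | idle 6-7 | J2 7-9 | J3 9-14 | idle 14-16 | J4 16-24 | J6 24-25 | J5 25-30 |
Completion: J1=6  J2=9  J3=14  J4=24  J5=30  J6=25
Waiting(J5) = turnaround − burst = 13 − 5 = 8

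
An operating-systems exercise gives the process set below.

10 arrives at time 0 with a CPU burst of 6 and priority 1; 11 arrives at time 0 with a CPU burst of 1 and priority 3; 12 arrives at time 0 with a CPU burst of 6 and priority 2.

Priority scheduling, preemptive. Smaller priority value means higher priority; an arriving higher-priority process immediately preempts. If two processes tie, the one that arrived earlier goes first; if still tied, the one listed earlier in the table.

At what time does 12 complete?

12

Timeline: | 10 0-6 | 12 6-12 | 11 12-13 |
Completion: 10=6  11=13  12=12
Turnaround (C−A): 10=6  11=13  12=12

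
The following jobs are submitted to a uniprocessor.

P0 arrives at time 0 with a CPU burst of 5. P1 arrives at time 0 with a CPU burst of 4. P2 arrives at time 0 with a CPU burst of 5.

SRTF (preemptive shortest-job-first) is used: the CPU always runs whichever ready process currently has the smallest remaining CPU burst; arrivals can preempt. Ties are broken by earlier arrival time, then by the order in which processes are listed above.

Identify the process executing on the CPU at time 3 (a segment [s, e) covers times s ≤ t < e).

Schedule: | P1 0-4 | P0 4-9 | P2 9-14 |
Completion: P0=9  P1=4  P2=14
Turnaround (C−A): P0=9  P1=4  P2=14

P1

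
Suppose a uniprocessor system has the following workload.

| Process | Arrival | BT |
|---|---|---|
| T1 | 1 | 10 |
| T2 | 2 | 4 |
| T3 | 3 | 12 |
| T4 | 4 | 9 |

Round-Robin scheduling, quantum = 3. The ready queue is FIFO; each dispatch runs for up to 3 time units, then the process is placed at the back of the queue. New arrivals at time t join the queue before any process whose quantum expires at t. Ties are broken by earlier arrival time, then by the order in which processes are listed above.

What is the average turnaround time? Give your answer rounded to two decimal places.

27.00

Timeline: | idle 0-1 | T1 1-4 | T2 4-7 | T3 7-10 | T4 10-13 | T1 13-16 | T2 16-17 | T3 17-20 | T4 20-23 | T1 23-26 | T3 26-29 | T4 29-32 | T1 32-33 | T3 33-36 |
Completion: T1=33  T2=17  T3=36  T4=32
Turnaround (C−A): T1=32  T2=15  T3=33  T4=28
Turnaround times: T1=32, T2=15, T3=33, T4=28
Average turnaround = (32+15+33+28) / 4 = 108/4 = 27.00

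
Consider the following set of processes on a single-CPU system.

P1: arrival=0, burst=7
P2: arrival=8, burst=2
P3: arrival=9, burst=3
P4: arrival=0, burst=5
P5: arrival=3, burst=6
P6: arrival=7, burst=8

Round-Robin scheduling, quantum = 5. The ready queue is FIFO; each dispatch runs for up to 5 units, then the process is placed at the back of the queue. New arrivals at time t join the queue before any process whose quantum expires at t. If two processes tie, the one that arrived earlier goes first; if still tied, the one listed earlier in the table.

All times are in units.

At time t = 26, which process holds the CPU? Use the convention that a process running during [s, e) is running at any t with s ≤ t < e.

Gantt: | P1 0-5 | P4 5-10 | P5 10-15 | P1 15-17 | P6 17-22 | P2 22-24 | P3 24-27 | P5 27-28 | P6 28-31 |
Completion: P1=17  P2=24  P3=27  P4=10  P5=28  P6=31

P3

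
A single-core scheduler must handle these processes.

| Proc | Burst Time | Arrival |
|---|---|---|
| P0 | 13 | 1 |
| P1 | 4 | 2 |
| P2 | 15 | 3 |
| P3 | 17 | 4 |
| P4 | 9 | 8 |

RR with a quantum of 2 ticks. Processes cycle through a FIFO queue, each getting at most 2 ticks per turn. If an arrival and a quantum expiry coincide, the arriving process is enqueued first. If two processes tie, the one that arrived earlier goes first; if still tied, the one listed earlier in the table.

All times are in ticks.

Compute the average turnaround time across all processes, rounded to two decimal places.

41.40

Schedule: | idle 0-1 | P0 1-3 | P1 3-5 | P2 5-7 | P0 7-9 | P3 9-11 | P1 11-13 | P2 13-15 | P4 15-17 | P0 17-19 | P3 19-21 | P2 21-23 | P4 23-25 | P0 25-27 | P3 27-29 | P2 29-31 | P4 31-33 | P0 33-35 | P3 35-37 | P2 37-39 | P4 39-41 | P0 41-43 | P3 43-45 | P2 45-47 | P4 47-48 | P0 48-49 | P3 49-51 | P2 51-53 | P3 53-55 | P2 55-56 | P3 56-59 |
Completion: P0=49  P1=13  P2=56  P3=59  P4=48
Turnaround times: P0=48, P1=11, P2=53, P3=55, P4=40
Average turnaround = (48+11+53+55+40) / 5 = 207/5 = 41.40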